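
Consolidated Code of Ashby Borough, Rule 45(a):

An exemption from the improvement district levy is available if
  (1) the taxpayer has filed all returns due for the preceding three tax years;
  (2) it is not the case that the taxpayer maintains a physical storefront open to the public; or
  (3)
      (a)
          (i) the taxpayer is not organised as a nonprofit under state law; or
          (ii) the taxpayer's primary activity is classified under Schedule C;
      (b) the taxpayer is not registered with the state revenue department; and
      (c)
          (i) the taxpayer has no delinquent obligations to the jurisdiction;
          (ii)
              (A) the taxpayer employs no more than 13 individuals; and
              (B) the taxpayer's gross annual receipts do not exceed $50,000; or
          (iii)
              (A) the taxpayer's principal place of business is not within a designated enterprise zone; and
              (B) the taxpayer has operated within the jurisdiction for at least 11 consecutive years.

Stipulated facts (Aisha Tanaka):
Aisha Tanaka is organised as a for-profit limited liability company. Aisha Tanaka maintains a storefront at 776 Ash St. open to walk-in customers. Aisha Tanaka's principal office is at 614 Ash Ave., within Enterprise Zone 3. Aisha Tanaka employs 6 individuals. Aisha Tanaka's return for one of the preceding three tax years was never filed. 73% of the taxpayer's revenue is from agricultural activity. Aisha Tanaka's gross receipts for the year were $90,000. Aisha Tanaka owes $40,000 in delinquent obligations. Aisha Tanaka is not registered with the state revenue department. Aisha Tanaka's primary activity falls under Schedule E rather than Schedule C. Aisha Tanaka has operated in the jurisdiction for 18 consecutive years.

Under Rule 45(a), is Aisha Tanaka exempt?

(1) returns current — fails.
(2) not (has storefront) — fails.
(i) not (nonprofit) — holds.
(ii) Schedule C activity — not satisfied.
(a): T OR F → true.
(b) not (state-registered) — satisfied.
(i) no delinquency — not satisfied.
(A) ≤ 13 employees — holds.
(B) receipts ≤ $50,000 — not satisfied.
So (ii) is not satisfied (T AND F).
(A) not (in enterprise zone) — fails.
(B) ≥ 11 yrs in jurisdiction — satisfied.
(iii) = F AND T = false.
(c) = F OR F OR F = false.
(3) = T AND T AND F = false.
Overall = F OR F OR F = false.

No — not exempt.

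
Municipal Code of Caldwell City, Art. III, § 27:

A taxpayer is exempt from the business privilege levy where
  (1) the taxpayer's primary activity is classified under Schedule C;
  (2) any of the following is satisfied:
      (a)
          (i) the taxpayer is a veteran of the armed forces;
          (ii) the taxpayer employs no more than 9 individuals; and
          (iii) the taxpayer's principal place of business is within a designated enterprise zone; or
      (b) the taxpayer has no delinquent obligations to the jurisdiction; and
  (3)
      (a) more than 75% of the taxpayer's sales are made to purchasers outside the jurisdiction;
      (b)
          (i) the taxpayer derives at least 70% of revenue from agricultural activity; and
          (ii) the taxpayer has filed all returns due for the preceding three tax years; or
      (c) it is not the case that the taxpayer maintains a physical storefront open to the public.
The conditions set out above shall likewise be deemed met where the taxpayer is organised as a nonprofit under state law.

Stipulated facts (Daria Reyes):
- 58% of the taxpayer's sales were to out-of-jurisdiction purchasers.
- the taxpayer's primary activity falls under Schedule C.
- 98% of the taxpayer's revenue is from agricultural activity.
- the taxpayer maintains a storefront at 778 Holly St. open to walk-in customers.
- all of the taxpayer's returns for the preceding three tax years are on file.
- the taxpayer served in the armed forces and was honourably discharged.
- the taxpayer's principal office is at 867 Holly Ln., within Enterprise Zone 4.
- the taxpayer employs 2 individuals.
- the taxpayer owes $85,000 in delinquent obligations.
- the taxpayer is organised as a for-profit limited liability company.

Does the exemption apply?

(1) Schedule C activity — holds.
(i) veteran — satisfied.
(ii) ≤ 9 employees — holds.
(iii) in enterprise zone — satisfied.
So (a) is satisfied (T AND T AND T).
(b) no delinquency — not satisfied.
So (2) is satisfied (T OR F).
(a) >75% out-of-jur. sales — not satisfied.
(i) ≥70% agricultural — holds.
(ii) returns current — holds.
(b) = T AND T = true.
(c) not (has storefront) — not satisfied.
(3) = F OR T OR F = true.
So Overall is satisfied (T AND T AND T).
Exception (nonprofit) — not satisfied.
Result: main true OR exception false → true.

Yes — exempt.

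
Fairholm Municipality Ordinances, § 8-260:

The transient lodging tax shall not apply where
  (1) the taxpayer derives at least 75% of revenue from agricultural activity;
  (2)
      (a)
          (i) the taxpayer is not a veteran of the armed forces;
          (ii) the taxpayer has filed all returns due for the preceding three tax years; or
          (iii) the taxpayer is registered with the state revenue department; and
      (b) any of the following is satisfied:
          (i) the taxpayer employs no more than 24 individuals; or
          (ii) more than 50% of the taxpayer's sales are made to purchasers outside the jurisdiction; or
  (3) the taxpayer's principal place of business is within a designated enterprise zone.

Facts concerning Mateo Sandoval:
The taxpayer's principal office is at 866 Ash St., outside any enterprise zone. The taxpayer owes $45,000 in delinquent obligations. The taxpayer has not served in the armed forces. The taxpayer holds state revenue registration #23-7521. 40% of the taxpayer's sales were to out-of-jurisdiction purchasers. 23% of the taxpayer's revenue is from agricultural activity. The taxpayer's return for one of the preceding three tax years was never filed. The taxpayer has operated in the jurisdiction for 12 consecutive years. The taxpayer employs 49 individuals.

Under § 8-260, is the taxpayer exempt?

(1) ≥75% agricultural — fails.
(i) not (veteran) — met.
(ii) returns current — not satisfied.
(iii) state-registered — met.
(a): T OR F OR T → true.
(i) ≤ 24 employees — not met.
(ii) >50% out-of-jur. sales — fails.
So (b) is not satisfied (F OR F).
So (2) is not satisfied (T AND F).
(3) in enterprise zone — not met.
Overall: F OR F OR F → false.

No — not exempt.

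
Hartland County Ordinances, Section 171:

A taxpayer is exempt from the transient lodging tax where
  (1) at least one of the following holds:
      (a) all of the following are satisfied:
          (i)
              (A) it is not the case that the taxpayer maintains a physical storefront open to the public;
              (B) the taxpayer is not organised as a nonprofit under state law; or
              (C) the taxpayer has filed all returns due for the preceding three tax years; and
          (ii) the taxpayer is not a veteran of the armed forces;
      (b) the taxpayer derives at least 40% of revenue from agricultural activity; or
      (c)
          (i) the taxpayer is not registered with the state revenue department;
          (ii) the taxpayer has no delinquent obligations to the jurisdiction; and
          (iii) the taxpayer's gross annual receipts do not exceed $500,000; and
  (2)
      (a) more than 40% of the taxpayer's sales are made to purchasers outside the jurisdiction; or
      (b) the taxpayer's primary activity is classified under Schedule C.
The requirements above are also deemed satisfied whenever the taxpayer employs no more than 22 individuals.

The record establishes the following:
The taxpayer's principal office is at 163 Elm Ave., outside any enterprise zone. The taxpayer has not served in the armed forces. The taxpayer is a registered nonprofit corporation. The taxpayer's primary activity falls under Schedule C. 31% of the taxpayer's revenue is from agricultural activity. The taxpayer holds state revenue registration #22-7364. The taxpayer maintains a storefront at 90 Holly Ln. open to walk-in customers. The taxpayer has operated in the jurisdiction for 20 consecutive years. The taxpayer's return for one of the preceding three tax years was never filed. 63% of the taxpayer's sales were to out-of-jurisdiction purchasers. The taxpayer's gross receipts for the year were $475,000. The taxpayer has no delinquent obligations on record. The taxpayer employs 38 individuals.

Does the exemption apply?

(A) not (has storefront) — fails.
(B) not (nonprofit) — fails.
(C) returns current — fails.
So (i) is not satisfied (F OR F OR F).
(ii) not (veteran) — holds.
So (a) is not satisfied (F AND T).
(b) ≥40% agricultural — not satisfied.
(i) not (state-registered) — not satisfied.
(ii) no delinquency — met.
(iii) receipts ≤ $500,000 — holds.
(c) = F AND T AND T = false.
(1) = F OR F OR F = false.
(a) >40% out-of-jur. sales — holds.
(b) Schedule C activity — holds.
(2) = T OR T = true.
Overall: F AND T → false.
Exception (≤ 22 employees) — not satisfied.
Result: main false OR exception false → false.

No — not exempt.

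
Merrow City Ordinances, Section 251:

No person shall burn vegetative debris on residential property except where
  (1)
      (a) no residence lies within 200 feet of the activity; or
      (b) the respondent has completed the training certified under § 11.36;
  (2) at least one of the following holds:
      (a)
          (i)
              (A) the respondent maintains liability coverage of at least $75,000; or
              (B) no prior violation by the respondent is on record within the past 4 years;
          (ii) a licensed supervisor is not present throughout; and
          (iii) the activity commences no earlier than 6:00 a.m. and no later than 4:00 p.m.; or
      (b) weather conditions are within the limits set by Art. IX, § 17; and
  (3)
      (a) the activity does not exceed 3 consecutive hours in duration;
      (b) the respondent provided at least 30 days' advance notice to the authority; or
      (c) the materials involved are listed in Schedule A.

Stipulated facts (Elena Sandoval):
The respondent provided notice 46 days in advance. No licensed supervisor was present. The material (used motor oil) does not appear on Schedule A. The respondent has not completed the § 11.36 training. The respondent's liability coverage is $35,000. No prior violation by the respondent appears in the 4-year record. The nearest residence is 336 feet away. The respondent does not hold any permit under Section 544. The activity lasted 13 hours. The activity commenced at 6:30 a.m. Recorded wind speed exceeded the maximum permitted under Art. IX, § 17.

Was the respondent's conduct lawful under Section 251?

(a) no residence in 200 ft — met.
(b) training certified — fails.
(1): T OR F → true.
(A) coverage ≥ $75,000 — not satisfied.
(B) no prior violation — satisfied.
(i) = F OR T = true.
(ii) not (supervisor present) — holds.
(iii) start within hours — satisfied.
(a): T AND T AND T → true.
(b) weather ok — fails.
So (2) is satisfied (T OR F).
(a) ≤ 3 hrs duration — not satisfied.
(b) ≥30 days' notice — met.
(c) Schedule A material — not met.
So (3) is satisfied (F OR T OR F).
Overall = T AND T AND T = true.

Yes — lawful.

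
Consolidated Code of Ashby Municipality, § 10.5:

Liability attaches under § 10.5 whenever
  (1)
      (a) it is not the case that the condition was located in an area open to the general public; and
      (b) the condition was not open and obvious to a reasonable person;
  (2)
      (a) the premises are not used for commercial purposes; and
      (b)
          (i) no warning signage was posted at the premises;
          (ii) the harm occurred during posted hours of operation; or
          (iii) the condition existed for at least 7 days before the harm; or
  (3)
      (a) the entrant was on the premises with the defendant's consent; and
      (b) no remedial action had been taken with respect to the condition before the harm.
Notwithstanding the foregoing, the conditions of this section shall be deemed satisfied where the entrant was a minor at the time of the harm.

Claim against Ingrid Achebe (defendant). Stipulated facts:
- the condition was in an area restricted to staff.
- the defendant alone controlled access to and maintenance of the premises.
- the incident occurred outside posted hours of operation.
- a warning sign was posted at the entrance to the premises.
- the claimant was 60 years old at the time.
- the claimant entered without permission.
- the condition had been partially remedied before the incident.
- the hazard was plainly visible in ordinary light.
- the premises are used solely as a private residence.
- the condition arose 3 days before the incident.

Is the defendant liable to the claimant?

No — not liable.

(a) not (public area) — satisfied.
(b) not open/obvious — not satisfied.
So (1) is not satisfied (T AND F).
(a) not (commercial use) — holds.
(i) no signage posted — fails.
(ii) during posted hours — not met.
(iii) condition ≥7 days old — not satisfied.
So (b) is not satisfied (F OR F OR F).
(2) = T AND F = false.
(a) consent to enter — not satisfied.
(b) no remedial action — not met.
(3): F AND F → false.
Overall = F OR F OR F = false.
Exception (entrant a minor) — not satisfied.
Result: main false OR exception false → false.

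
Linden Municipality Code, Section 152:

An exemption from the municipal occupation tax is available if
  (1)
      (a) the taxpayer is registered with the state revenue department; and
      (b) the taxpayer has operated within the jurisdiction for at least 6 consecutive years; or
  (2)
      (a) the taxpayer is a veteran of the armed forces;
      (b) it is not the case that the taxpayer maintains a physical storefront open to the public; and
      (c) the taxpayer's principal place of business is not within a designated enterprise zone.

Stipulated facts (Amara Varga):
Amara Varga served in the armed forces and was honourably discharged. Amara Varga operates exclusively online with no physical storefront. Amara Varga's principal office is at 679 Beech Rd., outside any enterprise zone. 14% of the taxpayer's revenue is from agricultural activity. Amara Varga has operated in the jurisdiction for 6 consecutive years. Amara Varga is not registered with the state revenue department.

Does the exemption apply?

(a) state-registered — not met.
(b) ≥ 6 yrs in jurisdiction — met.
(1) = F AND T = false.
(a) veteran — holds.
(b) not (has storefront) — satisfied.
(c) not (in enterprise zone) — met.
(2) = T AND T AND T = true.
Overall: F OR T → true.

Yes — exempt.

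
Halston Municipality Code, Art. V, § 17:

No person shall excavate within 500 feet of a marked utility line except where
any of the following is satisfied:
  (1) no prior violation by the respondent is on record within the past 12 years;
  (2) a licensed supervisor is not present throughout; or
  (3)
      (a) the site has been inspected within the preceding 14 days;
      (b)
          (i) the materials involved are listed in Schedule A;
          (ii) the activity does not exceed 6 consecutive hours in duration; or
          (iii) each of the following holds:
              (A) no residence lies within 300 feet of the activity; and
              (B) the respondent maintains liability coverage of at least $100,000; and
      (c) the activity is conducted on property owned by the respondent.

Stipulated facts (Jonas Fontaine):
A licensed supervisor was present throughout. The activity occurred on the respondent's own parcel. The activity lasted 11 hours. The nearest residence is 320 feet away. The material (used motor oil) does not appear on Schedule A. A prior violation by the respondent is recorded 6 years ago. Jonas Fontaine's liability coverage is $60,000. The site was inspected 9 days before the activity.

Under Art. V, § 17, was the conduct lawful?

(1) no prior violation — fails.
(2) not (supervisor present) — not satisfied.
(a) site inspected — met.
(i) Schedule A material — not satisfied.
(ii) ≤ 6 hrs duration — fails.
(A) no residence in 300 ft — holds.
(B) coverage ≥ $100,000 — not met.
(iii) = T AND F = false.
(b) = F OR F OR F = false.
(c) own property — holds.
So (3) is not satisfied (T AND F AND T).
Overall: F OR F OR F → false.

No — unlawful.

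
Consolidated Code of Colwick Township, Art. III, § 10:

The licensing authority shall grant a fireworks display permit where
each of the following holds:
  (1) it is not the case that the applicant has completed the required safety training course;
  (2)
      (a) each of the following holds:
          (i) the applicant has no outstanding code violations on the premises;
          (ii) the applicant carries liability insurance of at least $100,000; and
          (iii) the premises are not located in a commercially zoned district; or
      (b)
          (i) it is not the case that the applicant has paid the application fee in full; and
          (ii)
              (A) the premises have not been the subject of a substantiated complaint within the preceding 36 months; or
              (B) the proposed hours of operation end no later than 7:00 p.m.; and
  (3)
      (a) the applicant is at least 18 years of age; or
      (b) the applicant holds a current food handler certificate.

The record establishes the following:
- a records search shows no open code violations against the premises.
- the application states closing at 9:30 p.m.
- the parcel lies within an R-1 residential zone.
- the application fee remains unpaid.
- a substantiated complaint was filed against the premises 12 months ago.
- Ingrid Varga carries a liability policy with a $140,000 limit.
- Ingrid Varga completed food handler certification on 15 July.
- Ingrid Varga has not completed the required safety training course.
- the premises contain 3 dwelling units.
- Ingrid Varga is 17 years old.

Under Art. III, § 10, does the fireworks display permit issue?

Yes — granted.

(1) not (safety training) — met.
(i) no code violations — met.
(ii) insurance ≥ $100,000 — satisfied.
(iii) not (commercially zoned) — satisfied.
(a): T AND T AND T → true.
(i) not (fee paid) — holds.
(A) no complaint in 36 mo. — not met.
(B) closes by 7 p.m. — fails.
(ii): F OR F → false.
(b): T AND F → false.
(2) = T OR F = true.
(a) age ≥ 18 — fails.
(b) food handler cert. — holds.
(3) = F OR T = true.
Overall: T AND T AND T → true.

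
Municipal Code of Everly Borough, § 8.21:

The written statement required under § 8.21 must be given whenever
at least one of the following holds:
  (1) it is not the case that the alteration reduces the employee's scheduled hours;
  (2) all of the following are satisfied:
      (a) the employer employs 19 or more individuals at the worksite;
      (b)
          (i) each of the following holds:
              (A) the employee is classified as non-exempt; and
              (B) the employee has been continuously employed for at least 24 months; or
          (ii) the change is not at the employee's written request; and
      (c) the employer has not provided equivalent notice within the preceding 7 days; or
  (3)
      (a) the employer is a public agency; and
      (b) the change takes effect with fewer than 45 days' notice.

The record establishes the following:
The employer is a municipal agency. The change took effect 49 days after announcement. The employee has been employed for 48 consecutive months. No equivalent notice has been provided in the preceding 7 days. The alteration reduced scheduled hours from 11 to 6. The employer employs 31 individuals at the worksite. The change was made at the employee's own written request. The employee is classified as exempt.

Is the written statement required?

(1) not (hours reduced) — fails.
(a) ≥ 19 at site — holds.
(A) non-exempt — not satisfied.
(B) tenure ≥ 24 mo. — met.
(i) = F AND T = false.
(ii) not employee-requested — not met.
So (b) is not satisfied (F OR F).
(c) no recent notice — holds.
(2): T AND F AND T → false.
(a) public agency — met.
(b) < 45 days' notice — fails.
(3) = T AND F = false.
Overall = F OR F OR F = false.

No — not required.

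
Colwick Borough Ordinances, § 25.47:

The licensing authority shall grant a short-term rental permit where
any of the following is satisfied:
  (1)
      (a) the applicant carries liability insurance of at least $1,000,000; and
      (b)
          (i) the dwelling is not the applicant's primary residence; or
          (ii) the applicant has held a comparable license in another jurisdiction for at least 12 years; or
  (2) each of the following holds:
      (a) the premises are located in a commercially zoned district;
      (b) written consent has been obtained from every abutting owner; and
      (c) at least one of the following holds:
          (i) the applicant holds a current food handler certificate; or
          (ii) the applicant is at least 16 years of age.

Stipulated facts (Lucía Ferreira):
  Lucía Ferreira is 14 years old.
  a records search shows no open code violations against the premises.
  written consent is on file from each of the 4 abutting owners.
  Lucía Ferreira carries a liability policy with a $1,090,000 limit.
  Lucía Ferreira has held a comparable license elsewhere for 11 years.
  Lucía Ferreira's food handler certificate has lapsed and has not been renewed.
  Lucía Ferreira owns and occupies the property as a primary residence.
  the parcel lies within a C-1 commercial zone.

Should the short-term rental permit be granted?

No — denied.

(a) insurance ≥ $1,000,000 — met.
(i) not (primary residence) — not satisfied.
(ii) prior license ≥ 12 yr — not satisfied.
So (b) is not satisfied (F OR F).
(1) = T AND F = false.
(a) commercially zoned — holds.
(b) all abutters consent — holds.
(i) food handler cert. — not met.
(ii) age ≥ 16 — not met.
So (c) is not satisfied (F OR F).
(2) = T AND T AND F = false.
So Overall is not satisfied (F OR F).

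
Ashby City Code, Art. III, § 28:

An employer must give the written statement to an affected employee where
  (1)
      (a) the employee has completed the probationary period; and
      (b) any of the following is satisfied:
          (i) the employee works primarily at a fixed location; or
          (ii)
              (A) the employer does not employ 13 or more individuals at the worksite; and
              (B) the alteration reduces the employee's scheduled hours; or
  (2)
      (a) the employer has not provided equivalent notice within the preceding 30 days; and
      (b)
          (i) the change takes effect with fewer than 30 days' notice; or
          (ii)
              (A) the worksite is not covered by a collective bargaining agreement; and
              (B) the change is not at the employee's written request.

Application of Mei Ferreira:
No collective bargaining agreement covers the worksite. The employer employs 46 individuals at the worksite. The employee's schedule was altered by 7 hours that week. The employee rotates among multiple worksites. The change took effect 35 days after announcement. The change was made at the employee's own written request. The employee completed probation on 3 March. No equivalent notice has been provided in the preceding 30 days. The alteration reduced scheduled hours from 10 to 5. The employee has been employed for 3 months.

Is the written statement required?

(a) past probation — holds.
(i) fixed location — not satisfied.
(A) not (≥ 13 at site) — fails.
(B) hours reduced — satisfied.
So (ii) is not satisfied (F AND T).
So (b) is not satisfied (F OR F).
(1): T AND F → false.
(a) no recent notice — met.
(i) < 30 days' notice — fails.
(A) no CBA — satisfied.
(B) not employee-requested — fails.
(ii) = T AND F = false.
(b): F OR F → false.
(2): T AND F → false.
Overall: F OR F → false.

No — not required.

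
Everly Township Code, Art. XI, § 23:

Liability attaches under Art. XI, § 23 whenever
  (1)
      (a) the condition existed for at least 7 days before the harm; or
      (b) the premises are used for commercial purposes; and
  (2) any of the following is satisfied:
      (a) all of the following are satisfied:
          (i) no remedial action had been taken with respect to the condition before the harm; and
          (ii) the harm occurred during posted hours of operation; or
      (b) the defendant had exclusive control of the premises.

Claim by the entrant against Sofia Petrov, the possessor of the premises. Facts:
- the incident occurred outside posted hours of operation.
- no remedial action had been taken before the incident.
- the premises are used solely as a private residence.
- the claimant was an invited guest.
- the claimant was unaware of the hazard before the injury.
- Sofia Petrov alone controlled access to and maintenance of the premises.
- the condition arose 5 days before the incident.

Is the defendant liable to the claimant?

(a) condition ≥7 days old — not satisfied.
(b) commercial use — fails.
So (1) is not satisfied (F OR F).
(i) no remedial action — holds.
(ii) during posted hours — not met.
So (a) is not satisfied (T AND F).
(b) exclusive control — satisfied.
So (2) is satisfied (F OR T).
So Overall is not satisfied (F AND T).

No — not liable.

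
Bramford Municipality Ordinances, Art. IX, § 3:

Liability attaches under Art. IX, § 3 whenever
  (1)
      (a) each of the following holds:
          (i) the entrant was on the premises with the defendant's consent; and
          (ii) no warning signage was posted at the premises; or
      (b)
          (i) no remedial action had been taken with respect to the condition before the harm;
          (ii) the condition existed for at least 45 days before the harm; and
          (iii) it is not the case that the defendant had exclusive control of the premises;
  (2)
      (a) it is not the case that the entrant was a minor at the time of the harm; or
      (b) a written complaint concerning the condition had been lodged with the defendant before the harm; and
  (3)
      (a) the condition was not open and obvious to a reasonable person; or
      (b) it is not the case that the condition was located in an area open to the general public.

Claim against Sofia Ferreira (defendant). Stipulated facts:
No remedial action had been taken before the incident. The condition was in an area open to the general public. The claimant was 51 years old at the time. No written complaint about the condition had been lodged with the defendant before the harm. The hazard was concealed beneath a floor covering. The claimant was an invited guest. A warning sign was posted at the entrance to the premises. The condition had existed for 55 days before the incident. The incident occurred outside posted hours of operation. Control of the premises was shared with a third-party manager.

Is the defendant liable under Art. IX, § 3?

Yes — liable.

(i) consent to enter — holds.
(ii) no signage posted — not met.
(a): T AND F → false.
(i) no remedial action — holds.
(ii) condition ≥45 days old — met.
(iii) not (exclusive control) — holds.
(b) = T AND T AND T = true.
(1): F OR T → true.
(a) not (entrant a minor) — satisfied.
(b) complaint lodged — not met.
(2): T OR F → true.
(a) not open/obvious — holds.
(b) not (public area) — not met.
(3): T OR F → true.
Overall: T AND T AND T → true.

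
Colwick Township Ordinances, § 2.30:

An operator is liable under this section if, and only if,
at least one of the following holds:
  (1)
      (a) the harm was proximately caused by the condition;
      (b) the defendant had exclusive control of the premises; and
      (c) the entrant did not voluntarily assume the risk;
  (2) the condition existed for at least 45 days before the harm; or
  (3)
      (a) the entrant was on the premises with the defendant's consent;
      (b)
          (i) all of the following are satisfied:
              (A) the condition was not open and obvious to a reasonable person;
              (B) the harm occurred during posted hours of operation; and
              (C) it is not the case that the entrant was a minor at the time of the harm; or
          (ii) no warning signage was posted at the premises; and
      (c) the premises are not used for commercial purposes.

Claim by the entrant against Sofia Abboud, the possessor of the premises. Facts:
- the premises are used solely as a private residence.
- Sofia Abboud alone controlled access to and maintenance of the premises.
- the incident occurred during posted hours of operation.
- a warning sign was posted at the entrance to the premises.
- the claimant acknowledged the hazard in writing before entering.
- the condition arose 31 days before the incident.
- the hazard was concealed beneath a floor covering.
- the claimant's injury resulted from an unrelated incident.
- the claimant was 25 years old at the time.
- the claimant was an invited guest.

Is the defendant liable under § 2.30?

Yes — liable.

(a) proximate cause — not satisfied.
(b) exclusive control — holds.
(c) no assumed risk — not met.
So (1) is not satisfied (F AND T AND F).
(2) condition ≥45 days old — fails.
(a) consent to enter — satisfied.
(A) not open/obvious — satisfied.
(B) during posted hours — met.
(C) not (entrant a minor) — holds.
(i) = T AND T AND T = true.
(ii) no signage posted — not satisfied.
(b): T OR F → true.
(c) not (commercial use) — met.
(3) = T AND T AND T = true.
Overall: F OR F OR T → true.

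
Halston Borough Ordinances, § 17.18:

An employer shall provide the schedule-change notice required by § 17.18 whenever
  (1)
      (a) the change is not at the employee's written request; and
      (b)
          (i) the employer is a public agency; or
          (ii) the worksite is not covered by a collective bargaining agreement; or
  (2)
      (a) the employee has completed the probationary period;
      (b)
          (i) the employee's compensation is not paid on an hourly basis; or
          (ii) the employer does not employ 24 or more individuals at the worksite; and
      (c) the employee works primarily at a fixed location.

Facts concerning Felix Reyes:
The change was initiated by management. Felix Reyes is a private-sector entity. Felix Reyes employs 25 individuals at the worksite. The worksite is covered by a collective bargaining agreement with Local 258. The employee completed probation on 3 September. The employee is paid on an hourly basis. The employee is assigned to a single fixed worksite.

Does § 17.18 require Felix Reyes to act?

(a) not employee-requested — met.
(i) public agency — not met.
(ii) no CBA — not met.
So (b) is not satisfied (F OR F).
(1): T AND F → false.
(a) past probation — holds.
(i) not (hourly-paid) — not met.
(ii) not (≥ 24 at site) — fails.
(b) = F OR F = false.
(c) fixed location — satisfied.
(2) = T AND F AND T = false.
Overall = F OR F = false.

No — not required.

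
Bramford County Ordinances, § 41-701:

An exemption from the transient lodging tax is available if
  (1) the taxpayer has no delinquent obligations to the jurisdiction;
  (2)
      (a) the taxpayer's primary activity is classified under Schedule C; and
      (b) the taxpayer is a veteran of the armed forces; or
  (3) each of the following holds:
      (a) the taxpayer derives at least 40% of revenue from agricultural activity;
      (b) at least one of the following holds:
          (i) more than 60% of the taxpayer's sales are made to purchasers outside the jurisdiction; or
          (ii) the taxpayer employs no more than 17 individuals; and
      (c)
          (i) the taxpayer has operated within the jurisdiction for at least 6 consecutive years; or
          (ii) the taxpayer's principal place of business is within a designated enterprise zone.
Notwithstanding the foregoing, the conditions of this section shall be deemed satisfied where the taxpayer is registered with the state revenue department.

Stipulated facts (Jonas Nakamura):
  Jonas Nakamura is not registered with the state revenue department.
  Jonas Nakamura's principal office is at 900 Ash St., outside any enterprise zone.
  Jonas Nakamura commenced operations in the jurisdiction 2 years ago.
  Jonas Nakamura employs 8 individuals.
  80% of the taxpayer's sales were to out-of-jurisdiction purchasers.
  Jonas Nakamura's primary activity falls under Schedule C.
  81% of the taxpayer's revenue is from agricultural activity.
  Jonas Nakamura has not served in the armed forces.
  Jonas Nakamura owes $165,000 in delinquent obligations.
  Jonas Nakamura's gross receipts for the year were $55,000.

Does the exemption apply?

(1) no delinquency — not met.
(a) Schedule C activity — satisfied.
(b) veteran — fails.
(2) = T AND F = false.
(a) ≥40% agricultural — holds.
(i) >60% out-of-jur. sales — met.
(ii) ≤ 17 employees — satisfied.
(b): T OR T → true.
(i) ≥ 6 yrs in jurisdiction — not satisfied.
(ii) in enterprise zone — not satisfied.
So (c) is not satisfied (F OR F).
(3) = T AND T AND F = false.
So Overall is not satisfied (F OR F OR F).
Exception (state-registered) — not satisfied.
Result: main false OR exception false → false.

No — not exempt.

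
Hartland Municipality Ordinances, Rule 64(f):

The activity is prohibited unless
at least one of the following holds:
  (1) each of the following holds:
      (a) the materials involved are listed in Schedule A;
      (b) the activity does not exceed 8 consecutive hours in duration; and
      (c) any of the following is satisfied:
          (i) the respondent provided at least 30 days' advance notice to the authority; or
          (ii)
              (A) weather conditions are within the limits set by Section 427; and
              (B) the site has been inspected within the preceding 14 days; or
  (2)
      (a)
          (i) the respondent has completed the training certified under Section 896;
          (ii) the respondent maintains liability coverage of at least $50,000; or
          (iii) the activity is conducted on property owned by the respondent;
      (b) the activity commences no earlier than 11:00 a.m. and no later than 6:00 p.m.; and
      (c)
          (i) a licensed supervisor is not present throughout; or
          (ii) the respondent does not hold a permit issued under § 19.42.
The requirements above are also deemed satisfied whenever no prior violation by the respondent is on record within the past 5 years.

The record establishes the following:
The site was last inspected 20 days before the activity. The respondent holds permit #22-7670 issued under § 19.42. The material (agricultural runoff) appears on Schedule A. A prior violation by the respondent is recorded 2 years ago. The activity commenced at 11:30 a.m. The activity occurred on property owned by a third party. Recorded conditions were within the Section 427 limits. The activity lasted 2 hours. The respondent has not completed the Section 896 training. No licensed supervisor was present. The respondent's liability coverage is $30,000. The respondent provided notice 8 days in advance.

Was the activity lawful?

No — unlawful.

(a) Schedule A material — holds.
(b) ≤ 8 hrs duration — holds.
(i) ≥30 days' notice — fails.
(A) weather ok — holds.
(B) site inspected — not satisfied.
(ii): T AND F → false.
(c) = F OR F = false.
So (1) is not satisfied (T AND T AND F).
(i) training certified — not met.
(ii) coverage ≥ $50,000 — fails.
(iii) own property — not satisfied.
So (a) is not satisfied (F OR F OR F).
(b) start within hours — holds.
(i) not (supervisor present) — satisfied.
(ii) not (holds permit) — fails.
(c) = T OR F = true.
So (2) is not satisfied (F AND T AND T).
Overall = F OR F = false.
Exception (no prior violation) — not satisfied.
Result: main false OR exception false → false.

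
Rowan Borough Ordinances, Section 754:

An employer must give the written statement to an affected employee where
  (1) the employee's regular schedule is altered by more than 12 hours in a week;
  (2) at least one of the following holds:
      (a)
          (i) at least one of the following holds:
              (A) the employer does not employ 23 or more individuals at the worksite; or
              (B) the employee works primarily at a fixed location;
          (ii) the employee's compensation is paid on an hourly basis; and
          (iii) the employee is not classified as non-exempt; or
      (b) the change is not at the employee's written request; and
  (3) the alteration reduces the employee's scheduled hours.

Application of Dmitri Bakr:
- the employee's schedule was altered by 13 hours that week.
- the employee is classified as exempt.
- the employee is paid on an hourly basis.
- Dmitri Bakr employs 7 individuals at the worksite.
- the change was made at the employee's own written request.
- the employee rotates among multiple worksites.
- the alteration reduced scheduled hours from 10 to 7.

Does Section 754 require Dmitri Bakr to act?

Yes — required.

(1) schedule shift > 12h — holds.
(A) not (≥ 23 at site) — satisfied.
(B) fixed location — fails.
(i) = T OR F = true.
(ii) hourly-paid — satisfied.
(iii) not (non-exempt) — holds.
(a): T AND T AND T → true.
(b) not employee-requested — not met.
(2): T OR F → true.
(3) hours reduced — holds.
Overall = T AND T AND T = true.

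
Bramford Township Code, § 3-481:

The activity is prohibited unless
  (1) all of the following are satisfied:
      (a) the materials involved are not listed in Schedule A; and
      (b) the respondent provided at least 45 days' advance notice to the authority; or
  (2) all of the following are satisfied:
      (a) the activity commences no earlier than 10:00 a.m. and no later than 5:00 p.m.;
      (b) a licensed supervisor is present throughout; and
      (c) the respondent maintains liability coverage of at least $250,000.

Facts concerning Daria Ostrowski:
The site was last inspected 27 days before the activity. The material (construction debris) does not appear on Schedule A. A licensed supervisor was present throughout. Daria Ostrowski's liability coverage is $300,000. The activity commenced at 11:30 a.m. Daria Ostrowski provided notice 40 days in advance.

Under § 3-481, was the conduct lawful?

Yes — lawful.

(a) not (Schedule A material) — holds.
(b) ≥45 days' notice — not met.
(1) = T AND F = false.
(a) start within hours — satisfied.
(b) supervisor present — holds.
(c) coverage ≥ $250,000 — holds.
So (2) is satisfied (T AND T AND T).
Overall: F OR T → true.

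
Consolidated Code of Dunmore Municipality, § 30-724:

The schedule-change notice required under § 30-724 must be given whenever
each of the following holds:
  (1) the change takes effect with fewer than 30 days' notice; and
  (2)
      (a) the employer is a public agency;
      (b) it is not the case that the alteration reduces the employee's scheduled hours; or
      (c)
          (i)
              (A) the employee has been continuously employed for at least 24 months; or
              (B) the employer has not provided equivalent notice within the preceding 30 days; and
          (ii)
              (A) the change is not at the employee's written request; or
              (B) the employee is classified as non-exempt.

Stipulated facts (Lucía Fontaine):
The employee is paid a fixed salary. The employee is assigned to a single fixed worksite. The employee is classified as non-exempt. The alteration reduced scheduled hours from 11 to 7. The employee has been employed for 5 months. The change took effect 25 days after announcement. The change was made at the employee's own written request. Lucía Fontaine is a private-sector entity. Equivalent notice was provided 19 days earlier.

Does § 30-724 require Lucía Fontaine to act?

No — not required.

(1) < 30 days' notice — met.
(a) public agency — not satisfied.
(b) not (hours reduced) — fails.
(A) tenure ≥ 24 mo. — fails.
(B) no recent notice — not satisfied.
(i) = F OR F = false.
(A) not employee-requested — not met.
(B) non-exempt — satisfied.
(ii): F OR T → true.
(c): F AND T → false.
So (2) is not satisfied (F OR F OR F).
Overall = T AND F = false.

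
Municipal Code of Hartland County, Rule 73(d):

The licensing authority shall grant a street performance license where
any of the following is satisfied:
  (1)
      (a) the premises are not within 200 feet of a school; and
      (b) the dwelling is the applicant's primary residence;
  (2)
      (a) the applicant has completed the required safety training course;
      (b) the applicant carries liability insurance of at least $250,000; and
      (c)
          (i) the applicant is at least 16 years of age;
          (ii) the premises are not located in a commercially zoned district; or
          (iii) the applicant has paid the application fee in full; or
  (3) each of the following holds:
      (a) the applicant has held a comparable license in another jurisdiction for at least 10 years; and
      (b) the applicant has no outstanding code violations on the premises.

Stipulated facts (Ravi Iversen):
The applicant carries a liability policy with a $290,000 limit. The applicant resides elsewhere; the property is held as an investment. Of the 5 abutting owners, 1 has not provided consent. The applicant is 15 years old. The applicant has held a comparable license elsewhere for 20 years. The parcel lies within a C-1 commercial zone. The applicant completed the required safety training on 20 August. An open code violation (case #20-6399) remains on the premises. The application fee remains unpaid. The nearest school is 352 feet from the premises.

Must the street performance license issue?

No — denied.

(a) ≥200 ft from school — satisfied.
(b) primary residence — not satisfied.
(1): T AND F → false.
(a) safety training — holds.
(b) insurance ≥ $250,000 — met.
(i) age ≥ 16 — fails.
(ii) not (commercially zoned) — not satisfied.
(iii) fee paid — fails.
(c): F OR F OR F → false.
So (2) is not satisfied (T AND T AND F).
(a) prior license ≥ 10 yr — holds.
(b) no code violations — not satisfied.
(3) = T AND F = false.
Overall = F OR F OR F = false.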